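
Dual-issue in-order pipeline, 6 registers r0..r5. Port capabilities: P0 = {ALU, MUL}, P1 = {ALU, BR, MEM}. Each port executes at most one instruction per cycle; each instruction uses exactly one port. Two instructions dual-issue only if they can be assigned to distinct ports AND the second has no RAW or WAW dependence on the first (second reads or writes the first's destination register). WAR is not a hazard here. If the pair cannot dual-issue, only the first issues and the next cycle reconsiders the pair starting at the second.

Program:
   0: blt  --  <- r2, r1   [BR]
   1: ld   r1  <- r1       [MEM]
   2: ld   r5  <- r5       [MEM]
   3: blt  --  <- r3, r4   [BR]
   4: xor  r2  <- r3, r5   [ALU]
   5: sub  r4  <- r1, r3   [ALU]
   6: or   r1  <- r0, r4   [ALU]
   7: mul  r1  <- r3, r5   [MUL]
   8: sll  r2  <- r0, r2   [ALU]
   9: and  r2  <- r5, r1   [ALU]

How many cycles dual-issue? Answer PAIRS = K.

PAIRS = 2

t=0 i0:blt.BR ; no-port BR/MEM
t=1 i1:ld.MEM ; no-port MEM/MEM
t=2 i2:ld.MEM ; no-port MEM/BR
t=3 i3&i4:blt.BR/xor.ALU ; 2-wide
t=4 i5:sub.ALU ; RAW r4
t=5 i6:or.ALU ; WAW r1
t=6 i7&i8:mul.MUL/sll.ALU ; 2-wide
t=7 i9:and.ALU ; tail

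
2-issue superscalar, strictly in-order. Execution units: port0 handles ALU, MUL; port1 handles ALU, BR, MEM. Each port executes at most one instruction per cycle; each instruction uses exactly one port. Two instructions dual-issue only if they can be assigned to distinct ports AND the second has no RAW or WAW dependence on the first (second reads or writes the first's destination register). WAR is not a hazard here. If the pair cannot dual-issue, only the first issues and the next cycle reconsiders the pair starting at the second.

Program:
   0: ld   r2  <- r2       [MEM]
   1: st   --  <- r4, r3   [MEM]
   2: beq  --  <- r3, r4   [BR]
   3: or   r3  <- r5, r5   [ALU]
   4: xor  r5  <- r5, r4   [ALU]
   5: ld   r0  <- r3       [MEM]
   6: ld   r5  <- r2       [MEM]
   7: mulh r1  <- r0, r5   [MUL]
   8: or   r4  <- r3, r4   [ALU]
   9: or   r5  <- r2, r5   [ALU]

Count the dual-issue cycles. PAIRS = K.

c0: i0 ld  no-port MEM/MEM
c1: i1 st  no-port MEM/BR
c2: i2/i3 beq/or  dual
c3: i4/i5 xor/ld  dual
c4: i6 ld  RAW r5
c5: i7/i8 mulh/or  dual
c6: i9 or  tail

PAIRS = 3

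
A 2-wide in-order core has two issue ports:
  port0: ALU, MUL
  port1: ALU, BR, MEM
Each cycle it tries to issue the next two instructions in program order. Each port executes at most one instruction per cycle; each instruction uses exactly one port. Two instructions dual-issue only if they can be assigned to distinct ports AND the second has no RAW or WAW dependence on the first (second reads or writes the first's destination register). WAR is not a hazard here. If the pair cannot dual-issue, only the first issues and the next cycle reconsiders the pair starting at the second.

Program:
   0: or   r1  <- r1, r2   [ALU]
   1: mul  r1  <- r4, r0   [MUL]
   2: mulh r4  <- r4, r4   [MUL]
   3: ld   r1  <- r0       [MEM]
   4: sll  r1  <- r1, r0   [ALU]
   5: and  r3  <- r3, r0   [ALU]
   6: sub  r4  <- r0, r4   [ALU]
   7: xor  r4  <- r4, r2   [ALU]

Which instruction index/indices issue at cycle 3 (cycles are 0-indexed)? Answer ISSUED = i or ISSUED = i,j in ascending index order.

[0] i0  or.ALU  -- WAW r1
[1] i1  mul.MUL  -- no-port MUL/MUL
[2] i2,i3  mulh.MUL ld.MEM  -- 2-wide
[3] i4,i5  sll.ALU and.ALU  -- 2-wide
[4] i6  sub.ALU  -- RAW+WAW r4
[5] i7  xor.ALU  -- tail

ISSUED = 4,5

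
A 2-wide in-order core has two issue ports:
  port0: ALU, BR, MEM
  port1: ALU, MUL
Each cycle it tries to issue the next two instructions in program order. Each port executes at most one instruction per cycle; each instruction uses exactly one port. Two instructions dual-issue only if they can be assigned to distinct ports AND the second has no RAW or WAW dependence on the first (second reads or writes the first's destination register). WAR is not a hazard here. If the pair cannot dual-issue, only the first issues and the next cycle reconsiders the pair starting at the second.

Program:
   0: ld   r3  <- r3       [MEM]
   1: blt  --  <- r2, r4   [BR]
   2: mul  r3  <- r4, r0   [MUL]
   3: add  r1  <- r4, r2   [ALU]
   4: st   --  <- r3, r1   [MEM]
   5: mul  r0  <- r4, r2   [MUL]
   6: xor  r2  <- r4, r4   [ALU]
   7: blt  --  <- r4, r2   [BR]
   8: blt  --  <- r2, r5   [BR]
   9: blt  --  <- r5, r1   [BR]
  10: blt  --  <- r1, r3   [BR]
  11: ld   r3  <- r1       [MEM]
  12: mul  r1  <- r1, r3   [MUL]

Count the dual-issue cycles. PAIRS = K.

[0] i0  ld  -- no-port MEM/BR
[1] i1/i2  blt mul  -- dual
[2] i3  add  -- RAW r1
[3] i4/i5  st mul  -- dual
[4] i6  xor  -- RAW r2
[5] i7  blt  -- no-port BR/BR
[6] i8  blt  -- no-port BR/BR
[7] i9  blt  -- no-port BR/BR
[8] i10  blt  -- no-port BR/MEM
[9] i11  ld  -- RAW r3
[10] i12  mul  -- tail

PAIRS = 2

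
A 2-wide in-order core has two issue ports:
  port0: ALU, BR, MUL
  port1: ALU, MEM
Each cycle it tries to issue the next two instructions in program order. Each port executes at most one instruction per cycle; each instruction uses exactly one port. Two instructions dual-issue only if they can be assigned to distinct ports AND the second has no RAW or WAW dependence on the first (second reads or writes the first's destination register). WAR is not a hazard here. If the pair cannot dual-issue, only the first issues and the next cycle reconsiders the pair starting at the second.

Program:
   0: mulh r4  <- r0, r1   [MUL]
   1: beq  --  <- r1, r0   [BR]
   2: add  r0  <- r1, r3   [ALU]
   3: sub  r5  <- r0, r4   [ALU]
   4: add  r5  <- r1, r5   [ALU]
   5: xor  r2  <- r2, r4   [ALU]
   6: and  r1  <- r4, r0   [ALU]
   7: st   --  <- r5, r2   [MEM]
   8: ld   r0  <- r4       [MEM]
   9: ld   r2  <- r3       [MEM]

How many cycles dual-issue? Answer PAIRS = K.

PAIRS = 3

[0] i0  mulh  -- no-port MUL/BR
[1] i1&i2  beq;add  -- pair
[2] i3  sub  -- RAW+WAW r5
[3] i4&i5  add;xor  -- pair
[4] i6&i7  and;st  -- pair
[5] i8  ld  -- no-port MEM/MEM
[6] i9  ld  -- tail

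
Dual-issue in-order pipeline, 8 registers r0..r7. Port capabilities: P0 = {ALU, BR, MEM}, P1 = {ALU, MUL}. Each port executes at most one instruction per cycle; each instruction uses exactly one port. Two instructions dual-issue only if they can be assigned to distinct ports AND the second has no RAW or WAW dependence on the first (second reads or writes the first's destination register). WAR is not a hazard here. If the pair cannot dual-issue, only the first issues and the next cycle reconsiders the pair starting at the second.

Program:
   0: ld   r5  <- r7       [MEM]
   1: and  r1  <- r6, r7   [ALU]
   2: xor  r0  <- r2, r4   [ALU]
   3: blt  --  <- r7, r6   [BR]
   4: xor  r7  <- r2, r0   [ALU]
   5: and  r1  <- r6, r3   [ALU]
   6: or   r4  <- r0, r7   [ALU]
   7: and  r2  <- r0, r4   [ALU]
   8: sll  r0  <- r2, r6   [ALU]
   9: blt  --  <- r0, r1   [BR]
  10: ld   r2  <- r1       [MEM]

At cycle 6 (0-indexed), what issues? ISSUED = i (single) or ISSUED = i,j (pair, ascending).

ISSUED = 9

[0] i0,i1  ld.MEM+and.ALU  -- pair
[1] i2,i3  xor.ALU+blt.BR  -- pair
[2] i4,i5  xor.ALU+and.ALU  -- pair
[3] i6  or.ALU  -- RAW r4
[4] i7  and.ALU  -- RAW r2
[5] i8  sll.ALU  -- RAW r0
[6] i9  blt.BR  -- no-port BR/MEM
[7] i10  ld.MEM  -- tail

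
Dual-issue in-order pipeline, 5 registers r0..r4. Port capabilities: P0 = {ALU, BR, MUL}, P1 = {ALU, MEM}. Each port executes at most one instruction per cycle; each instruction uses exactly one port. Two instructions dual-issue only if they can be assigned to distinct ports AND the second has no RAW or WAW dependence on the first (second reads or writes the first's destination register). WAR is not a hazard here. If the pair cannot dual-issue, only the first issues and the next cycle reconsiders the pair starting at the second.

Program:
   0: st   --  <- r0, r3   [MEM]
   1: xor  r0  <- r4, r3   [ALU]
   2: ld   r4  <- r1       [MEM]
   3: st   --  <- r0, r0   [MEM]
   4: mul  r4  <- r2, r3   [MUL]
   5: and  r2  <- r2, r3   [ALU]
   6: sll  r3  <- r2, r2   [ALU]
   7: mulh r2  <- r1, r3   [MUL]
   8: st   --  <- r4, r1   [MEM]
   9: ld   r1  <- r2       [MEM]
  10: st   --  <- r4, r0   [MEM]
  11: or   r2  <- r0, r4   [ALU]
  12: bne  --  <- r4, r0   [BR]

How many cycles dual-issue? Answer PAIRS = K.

t=0 i0+i1:st;xor ; dual
t=1 i2:ld ; no-port MEM/MEM
t=2 i3+i4:st;mul ; dual
t=3 i5:and ; RAW r2
t=4 i6:sll ; RAW r3
t=5 i7+i8:mulh;st ; dual
t=6 i9:ld ; no-port MEM/MEM
t=7 i10+i11:st;or ; dual
t=8 i12:bne ; tail

PAIRS = 4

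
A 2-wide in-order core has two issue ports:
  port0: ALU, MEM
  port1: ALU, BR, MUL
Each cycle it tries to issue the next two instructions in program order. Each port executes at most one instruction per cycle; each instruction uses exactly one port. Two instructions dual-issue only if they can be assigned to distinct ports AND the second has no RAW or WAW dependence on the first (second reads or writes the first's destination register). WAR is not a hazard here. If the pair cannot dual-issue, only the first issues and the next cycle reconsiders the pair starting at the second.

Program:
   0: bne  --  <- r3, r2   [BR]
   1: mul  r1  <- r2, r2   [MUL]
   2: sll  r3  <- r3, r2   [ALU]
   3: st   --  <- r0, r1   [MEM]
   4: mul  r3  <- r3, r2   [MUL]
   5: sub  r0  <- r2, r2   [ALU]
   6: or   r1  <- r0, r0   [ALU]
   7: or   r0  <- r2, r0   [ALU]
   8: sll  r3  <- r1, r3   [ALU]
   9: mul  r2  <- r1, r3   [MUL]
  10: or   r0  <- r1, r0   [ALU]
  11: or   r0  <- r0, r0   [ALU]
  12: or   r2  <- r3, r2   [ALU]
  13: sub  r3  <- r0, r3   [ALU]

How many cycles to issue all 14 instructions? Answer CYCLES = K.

0. bne @i0  | no-port BR/MUL
1. mul/sll @i1&i2  | dual
2. st/mul @i3&i4  | dual
3. sub @i5  | RAW r0
4. or/or @i6&i7  | dual
5. sll @i8  | RAW r3
6. mul/or @i9&i10  | dual
7. or/or @i11&i12  | dual
8. sub @i13  | tail

CYCLES = 9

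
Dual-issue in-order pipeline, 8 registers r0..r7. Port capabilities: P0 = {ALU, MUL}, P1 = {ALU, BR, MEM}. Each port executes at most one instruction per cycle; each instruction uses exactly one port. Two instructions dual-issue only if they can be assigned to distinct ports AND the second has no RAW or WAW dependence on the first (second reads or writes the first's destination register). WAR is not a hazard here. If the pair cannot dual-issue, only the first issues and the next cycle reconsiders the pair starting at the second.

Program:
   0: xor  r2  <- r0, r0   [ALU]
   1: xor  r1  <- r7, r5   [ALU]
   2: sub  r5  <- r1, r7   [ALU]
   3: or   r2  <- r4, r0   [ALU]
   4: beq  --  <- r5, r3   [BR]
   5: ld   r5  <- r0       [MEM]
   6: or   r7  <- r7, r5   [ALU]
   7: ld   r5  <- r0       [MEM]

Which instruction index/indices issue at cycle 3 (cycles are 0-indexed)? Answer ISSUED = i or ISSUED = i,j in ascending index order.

t=0 i0,i1:xor xor ; pair
t=1 i2,i3:sub or ; pair
t=2 i4:beq ; no-port BR/MEM
t=3 i5:ld ; RAW r5
t=4 i6,i7:or ld ; pair

ISSUED = 5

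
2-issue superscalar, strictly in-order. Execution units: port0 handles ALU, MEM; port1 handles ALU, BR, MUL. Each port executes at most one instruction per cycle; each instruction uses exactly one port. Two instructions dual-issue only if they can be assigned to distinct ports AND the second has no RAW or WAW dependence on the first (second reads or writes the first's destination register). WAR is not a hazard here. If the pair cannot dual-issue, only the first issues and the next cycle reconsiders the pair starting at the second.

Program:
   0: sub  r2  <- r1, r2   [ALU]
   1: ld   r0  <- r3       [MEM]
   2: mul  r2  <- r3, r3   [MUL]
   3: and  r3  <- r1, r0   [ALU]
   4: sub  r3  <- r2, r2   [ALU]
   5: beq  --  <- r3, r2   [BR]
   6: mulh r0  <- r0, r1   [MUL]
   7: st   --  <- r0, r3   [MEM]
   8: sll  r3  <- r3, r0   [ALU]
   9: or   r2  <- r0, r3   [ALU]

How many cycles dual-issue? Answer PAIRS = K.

  cy0 -> i0&i1 (sub.ALU+ld.MEM) pair
  cy1 -> i2&i3 (mul.MUL+and.ALU) pair
  cy2 -> i4 (sub.ALU) RAW r3
  cy3 -> i5 (beq.BR) no-port BR/MUL
  cy4 -> i6 (mulh.MUL) RAW r0
  cy5 -> i7&i8 (st.MEM+sll.ALU) pair
  cy6 -> i9 (or.ALU) tail

PAIRS = 3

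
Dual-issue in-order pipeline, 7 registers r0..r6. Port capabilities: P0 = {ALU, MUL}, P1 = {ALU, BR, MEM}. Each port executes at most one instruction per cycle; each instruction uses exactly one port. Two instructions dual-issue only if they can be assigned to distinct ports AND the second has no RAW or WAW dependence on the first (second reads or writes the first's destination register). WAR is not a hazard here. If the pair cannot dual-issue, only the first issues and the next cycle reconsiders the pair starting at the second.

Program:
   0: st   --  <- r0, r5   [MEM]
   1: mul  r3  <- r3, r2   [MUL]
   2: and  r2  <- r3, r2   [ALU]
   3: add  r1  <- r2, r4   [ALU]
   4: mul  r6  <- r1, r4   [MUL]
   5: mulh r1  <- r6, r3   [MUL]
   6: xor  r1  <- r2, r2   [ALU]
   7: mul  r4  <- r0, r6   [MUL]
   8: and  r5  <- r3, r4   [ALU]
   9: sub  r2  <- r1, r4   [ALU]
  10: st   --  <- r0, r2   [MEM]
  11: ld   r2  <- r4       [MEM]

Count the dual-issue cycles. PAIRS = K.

  cy0 -> i0&i1 (st.MEM mul.MUL) pair
  cy1 -> i2 (and.ALU) RAW r2
  cy2 -> i3 (add.ALU) RAW r1
  cy3 -> i4 (mul.MUL) no-port MUL/MUL
  cy4 -> i5 (mulh.MUL) WAW r1
  cy5 -> i6&i7 (xor.ALU mul.MUL) pair
  cy6 -> i8&i9 (and.ALU sub.ALU) pair
  cy7 -> i10 (st.MEM) no-port MEM/MEM
  cy8 -> i11 (ld.MEM) tail

PAIRS = 3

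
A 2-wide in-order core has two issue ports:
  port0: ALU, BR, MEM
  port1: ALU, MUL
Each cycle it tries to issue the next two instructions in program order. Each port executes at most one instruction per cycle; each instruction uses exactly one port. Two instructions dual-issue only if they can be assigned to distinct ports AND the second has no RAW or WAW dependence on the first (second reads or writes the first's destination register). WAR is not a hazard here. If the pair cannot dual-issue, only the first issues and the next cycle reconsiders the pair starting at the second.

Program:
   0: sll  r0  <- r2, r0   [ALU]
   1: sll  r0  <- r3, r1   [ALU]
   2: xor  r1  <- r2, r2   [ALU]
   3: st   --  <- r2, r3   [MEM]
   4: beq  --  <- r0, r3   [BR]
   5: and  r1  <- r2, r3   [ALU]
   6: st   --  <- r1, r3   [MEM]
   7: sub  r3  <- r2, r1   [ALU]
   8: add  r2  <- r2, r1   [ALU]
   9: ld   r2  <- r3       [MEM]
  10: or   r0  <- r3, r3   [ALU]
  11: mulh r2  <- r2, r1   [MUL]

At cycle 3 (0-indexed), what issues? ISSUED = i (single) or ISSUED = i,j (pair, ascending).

ISSUED = 4,5

  cy0 -> i0 (sll.ALU) WAW r0
  cy1 -> i1&i2 (sll.ALU xor.ALU) 2-wide
  cy2 -> i3 (st.MEM) no-port MEM/BR
  cy3 -> i4&i5 (beq.BR and.ALU) 2-wide
  cy4 -> i6&i7 (st.MEM sub.ALU) 2-wide
  cy5 -> i8 (add.ALU) WAW r2
  cy6 -> i9&i10 (ld.MEM or.ALU) 2-wide
  cy7 -> i11 (mulh.MUL) tail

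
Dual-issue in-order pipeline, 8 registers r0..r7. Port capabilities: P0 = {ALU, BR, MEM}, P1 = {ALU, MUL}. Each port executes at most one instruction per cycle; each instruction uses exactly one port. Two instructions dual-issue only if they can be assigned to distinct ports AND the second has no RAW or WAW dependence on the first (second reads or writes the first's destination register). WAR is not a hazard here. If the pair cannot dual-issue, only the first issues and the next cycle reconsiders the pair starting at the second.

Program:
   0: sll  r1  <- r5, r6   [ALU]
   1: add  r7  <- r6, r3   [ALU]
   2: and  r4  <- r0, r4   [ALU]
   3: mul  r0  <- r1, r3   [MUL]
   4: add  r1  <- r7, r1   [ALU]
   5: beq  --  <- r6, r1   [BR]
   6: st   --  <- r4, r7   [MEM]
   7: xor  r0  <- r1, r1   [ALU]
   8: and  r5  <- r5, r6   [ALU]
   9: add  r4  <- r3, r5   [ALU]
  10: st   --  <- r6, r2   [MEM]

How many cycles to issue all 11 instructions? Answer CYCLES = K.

  cy0 -> i0,i1 (sll+add) dual
  cy1 -> i2,i3 (and+mul) dual
  cy2 -> i4 (add) RAW r1
  cy3 -> i5 (beq) no-port BR/MEM
  cy4 -> i6,i7 (st+xor) dual
  cy5 -> i8 (and) RAW r5
  cy6 -> i9,i10 (add+st) dual

CYCLES = 7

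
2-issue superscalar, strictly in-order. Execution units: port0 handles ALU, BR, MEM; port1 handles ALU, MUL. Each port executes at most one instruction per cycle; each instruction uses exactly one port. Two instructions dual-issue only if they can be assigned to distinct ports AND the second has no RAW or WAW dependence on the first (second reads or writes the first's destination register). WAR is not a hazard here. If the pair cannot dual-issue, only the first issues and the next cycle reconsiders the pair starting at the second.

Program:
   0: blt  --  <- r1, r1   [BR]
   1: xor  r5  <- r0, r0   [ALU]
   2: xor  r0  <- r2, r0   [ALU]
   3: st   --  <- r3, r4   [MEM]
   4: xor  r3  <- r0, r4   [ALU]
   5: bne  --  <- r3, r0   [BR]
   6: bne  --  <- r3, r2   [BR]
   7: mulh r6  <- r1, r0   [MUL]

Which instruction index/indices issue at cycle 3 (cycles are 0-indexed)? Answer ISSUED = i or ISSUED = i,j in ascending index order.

ISSUED = 5

[0] i0+i1  blt xor  -- 2-wide
[1] i2+i3  xor st  -- 2-wide
[2] i4  xor  -- RAW r3
[3] i5  bne  -- no-port BR/BR
[4] i6+i7  bne mulh  -- 2-wide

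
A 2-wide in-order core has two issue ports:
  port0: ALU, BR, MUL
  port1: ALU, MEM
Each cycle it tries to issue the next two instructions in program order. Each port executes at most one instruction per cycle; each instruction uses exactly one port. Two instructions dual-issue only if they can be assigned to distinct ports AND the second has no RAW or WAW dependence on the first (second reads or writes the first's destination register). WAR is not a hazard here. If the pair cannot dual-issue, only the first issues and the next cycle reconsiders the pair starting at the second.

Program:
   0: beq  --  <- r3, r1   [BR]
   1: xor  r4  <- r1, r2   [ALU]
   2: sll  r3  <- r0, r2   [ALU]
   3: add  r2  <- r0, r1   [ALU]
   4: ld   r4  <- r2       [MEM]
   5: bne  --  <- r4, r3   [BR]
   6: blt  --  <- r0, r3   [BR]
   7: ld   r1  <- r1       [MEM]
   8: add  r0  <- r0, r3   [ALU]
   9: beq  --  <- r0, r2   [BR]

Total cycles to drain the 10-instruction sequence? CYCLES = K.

t=0 i0+i1:beq.BR;xor.ALU ; dual
t=1 i2+i3:sll.ALU;add.ALU ; dual
t=2 i4:ld.MEM ; RAW r4
t=3 i5:bne.BR ; no-port BR/BR
t=4 i6+i7:blt.BR;ld.MEM ; dual
t=5 i8:add.ALU ; RAW r0
t=6 i9:beq.BR ; tail

CYCLES = 7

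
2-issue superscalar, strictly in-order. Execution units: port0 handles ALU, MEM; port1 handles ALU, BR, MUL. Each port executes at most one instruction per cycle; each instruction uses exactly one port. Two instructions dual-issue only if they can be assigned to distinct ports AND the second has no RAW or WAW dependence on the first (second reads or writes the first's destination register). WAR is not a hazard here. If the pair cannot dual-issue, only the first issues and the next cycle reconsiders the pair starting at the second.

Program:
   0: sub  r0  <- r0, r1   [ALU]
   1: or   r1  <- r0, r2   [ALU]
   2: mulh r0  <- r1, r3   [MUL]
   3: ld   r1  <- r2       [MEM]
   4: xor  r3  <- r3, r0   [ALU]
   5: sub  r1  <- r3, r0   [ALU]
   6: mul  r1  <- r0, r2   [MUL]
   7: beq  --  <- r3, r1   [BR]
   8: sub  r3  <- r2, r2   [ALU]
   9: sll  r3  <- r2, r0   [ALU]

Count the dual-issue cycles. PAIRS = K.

PAIRS = 2

t=0 i0:sub ; RAW r0
t=1 i1:or ; RAW r1
t=2 i2&i3:mulh;ld ; pair
t=3 i4:xor ; RAW r3
t=4 i5:sub ; WAW r1
t=5 i6:mul ; no-port MUL/BR
t=6 i7&i8:beq;sub ; pair
t=7 i9:sll ; tail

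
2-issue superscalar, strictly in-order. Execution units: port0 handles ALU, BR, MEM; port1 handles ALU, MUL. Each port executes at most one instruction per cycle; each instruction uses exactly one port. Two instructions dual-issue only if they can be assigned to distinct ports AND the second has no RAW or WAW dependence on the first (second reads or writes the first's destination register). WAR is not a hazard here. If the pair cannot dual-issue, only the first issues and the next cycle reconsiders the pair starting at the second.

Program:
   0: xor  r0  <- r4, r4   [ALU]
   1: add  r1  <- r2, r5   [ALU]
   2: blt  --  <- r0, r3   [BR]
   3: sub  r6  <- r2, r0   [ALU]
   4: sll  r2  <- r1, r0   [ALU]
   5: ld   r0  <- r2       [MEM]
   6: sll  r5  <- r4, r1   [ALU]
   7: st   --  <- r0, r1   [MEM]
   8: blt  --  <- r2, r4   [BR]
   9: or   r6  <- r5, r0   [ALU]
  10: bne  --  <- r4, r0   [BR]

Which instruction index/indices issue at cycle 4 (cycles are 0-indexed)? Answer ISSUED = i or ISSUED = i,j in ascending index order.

  cy0 -> i0/i1 (xor.ALU;add.ALU) pair
  cy1 -> i2/i3 (blt.BR;sub.ALU) pair
  cy2 -> i4 (sll.ALU) RAW r2
  cy3 -> i5/i6 (ld.MEM;sll.ALU) pair
  cy4 -> i7 (st.MEM) no-port MEM/BR
  cy5 -> i8/i9 (blt.BR;or.ALU) pair
  cy6 -> i10 (bne.BR) tail

ISSUED = 7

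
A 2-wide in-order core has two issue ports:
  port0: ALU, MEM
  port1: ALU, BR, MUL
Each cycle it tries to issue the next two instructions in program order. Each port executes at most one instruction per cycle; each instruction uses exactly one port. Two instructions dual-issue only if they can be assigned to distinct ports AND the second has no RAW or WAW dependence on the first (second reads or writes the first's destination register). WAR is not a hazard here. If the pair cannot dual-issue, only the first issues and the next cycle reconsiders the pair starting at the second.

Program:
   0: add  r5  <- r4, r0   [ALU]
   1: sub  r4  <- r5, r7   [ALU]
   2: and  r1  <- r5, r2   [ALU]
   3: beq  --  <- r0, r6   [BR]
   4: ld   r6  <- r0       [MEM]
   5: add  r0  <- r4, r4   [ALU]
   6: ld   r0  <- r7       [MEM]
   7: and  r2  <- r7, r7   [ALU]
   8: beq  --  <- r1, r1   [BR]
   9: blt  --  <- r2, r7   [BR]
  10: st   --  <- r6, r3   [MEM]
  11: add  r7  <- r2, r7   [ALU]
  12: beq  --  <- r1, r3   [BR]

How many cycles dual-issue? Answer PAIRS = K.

t=0 i0:add.ALU ; RAW r5
t=1 i1&i2:sub.ALU+and.ALU ; dual
t=2 i3&i4:beq.BR+ld.MEM ; dual
t=3 i5:add.ALU ; WAW r0
t=4 i6&i7:ld.MEM+and.ALU ; dual
t=5 i8:beq.BR ; no-port BR/BR
t=6 i9&i10:blt.BR+st.MEM ; dual
t=7 i11&i12:add.ALU+beq.BR ; dual

PAIRS = 5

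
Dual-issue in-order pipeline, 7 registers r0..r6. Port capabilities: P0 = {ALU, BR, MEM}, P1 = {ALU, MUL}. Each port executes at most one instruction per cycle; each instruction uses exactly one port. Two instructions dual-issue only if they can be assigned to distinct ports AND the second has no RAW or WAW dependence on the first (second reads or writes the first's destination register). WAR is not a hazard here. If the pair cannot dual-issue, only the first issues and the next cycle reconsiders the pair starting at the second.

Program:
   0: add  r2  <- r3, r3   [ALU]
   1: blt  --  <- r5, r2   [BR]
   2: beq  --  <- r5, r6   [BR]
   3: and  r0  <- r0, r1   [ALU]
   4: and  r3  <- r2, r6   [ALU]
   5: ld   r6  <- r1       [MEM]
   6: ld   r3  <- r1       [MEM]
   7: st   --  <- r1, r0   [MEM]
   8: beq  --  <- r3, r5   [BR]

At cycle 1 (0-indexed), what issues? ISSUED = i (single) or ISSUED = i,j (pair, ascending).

ISSUED = 1

t=0 i0:add.ALU ; RAW r2
t=1 i1:blt.BR ; no-port BR/BR
t=2 i2,i3:beq.BR and.ALU ; pair
t=3 i4,i5:and.ALU ld.MEM ; pair
t=4 i6:ld.MEM ; no-port MEM/MEM
t=5 i7:st.MEM ; no-port MEM/BR
t=6 i8:beq.BR ; tail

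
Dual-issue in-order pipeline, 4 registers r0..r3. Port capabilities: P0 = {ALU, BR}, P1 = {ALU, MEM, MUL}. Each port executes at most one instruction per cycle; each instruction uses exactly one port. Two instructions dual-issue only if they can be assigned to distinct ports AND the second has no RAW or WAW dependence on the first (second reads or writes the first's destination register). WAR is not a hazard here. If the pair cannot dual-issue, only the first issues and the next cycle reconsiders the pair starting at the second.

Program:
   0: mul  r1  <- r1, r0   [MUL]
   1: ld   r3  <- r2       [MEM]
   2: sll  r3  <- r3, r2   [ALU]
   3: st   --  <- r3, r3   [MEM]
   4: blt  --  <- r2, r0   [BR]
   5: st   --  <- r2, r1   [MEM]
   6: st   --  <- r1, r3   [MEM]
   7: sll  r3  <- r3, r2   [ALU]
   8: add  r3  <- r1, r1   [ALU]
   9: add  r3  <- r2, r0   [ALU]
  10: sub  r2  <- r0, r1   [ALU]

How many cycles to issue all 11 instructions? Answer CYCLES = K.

c0: i0 mul.MUL  no-port MUL/MEM
c1: i1 ld.MEM  RAW+WAW r3
c2: i2 sll.ALU  RAW r3
c3: i3&i4 st.MEM blt.BR  pair
c4: i5 st.MEM  no-port MEM/MEM
c5: i6&i7 st.MEM sll.ALU  pair
c6: i8 add.ALU  WAW r3
c7: i9&i10 add.ALU sub.ALU  pair

CYCLES = 8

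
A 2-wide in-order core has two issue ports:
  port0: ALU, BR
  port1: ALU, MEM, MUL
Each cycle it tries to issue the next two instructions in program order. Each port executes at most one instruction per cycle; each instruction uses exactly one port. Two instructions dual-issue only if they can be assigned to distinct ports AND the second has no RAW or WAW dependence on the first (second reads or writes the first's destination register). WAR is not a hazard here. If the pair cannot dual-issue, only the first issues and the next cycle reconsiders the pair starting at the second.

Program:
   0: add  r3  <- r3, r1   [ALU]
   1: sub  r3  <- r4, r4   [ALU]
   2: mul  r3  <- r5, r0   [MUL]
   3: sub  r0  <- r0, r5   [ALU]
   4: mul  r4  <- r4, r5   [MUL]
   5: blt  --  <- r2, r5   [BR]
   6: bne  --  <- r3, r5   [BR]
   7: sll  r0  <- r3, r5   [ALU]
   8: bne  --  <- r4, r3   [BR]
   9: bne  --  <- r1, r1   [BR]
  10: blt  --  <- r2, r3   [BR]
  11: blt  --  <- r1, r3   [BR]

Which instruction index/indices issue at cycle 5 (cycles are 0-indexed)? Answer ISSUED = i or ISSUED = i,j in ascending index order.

ISSUED = 8

[0] i0  add.ALU  -- WAW r3
[1] i1  sub.ALU  -- WAW r3
[2] i2,i3  mul.MUL/sub.ALU  -- 2-wide
[3] i4,i5  mul.MUL/blt.BR  -- 2-wide
[4] i6,i7  bne.BR/sll.ALU  -- 2-wide
[5] i8  bne.BR  -- no-port BR/BR
[6] i9  bne.BR  -- no-port BR/BR
[7] i10  blt.BR  -- no-port BR/BR
[8] i11  blt.BR  -- tail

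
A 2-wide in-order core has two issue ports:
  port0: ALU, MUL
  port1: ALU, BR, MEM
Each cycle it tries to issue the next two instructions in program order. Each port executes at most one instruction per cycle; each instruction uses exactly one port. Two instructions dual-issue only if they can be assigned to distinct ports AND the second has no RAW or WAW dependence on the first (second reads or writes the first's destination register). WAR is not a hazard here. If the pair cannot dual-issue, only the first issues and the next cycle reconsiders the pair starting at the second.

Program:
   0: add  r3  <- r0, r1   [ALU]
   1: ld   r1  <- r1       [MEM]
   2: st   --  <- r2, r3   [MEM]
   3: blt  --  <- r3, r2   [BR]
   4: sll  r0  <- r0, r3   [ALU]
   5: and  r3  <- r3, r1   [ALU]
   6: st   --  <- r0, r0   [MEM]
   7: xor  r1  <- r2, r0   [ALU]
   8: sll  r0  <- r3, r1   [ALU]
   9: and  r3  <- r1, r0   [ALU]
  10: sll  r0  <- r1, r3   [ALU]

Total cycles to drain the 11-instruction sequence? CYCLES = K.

CYCLES = 8

0. add/ld @i0/i1  | dual
1. st @i2  | no-port MEM/BR
2. blt/sll @i3/i4  | dual
3. and/st @i5/i6  | dual
4. xor @i7  | RAW r1
5. sll @i8  | RAW r0
6. and @i9  | RAW r3
7. sll @i10  | tail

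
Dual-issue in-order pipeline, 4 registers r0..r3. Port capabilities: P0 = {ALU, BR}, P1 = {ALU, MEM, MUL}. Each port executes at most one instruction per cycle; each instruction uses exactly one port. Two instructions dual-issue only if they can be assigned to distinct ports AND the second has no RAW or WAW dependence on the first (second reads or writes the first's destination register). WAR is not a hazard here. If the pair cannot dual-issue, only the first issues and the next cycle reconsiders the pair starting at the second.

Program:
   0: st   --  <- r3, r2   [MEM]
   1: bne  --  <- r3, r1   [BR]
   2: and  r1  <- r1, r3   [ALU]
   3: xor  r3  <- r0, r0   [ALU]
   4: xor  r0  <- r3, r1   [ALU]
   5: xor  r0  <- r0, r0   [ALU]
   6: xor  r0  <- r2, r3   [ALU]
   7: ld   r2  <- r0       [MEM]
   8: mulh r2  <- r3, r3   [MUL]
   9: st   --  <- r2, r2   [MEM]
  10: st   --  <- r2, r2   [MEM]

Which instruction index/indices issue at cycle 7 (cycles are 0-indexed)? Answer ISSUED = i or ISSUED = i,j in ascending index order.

ISSUED = 9

[0] i0&i1  st/bne  -- 2-wide
[1] i2&i3  and/xor  -- 2-wide
[2] i4  xor  -- RAW+WAW r0
[3] i5  xor  -- WAW r0
[4] i6  xor  -- RAW r0
[5] i7  ld  -- no-port MEM/MUL
[6] i8  mulh  -- no-port MUL/MEM
[7] i9  st  -- no-port MEM/MEM
[8] i10  st  -- tail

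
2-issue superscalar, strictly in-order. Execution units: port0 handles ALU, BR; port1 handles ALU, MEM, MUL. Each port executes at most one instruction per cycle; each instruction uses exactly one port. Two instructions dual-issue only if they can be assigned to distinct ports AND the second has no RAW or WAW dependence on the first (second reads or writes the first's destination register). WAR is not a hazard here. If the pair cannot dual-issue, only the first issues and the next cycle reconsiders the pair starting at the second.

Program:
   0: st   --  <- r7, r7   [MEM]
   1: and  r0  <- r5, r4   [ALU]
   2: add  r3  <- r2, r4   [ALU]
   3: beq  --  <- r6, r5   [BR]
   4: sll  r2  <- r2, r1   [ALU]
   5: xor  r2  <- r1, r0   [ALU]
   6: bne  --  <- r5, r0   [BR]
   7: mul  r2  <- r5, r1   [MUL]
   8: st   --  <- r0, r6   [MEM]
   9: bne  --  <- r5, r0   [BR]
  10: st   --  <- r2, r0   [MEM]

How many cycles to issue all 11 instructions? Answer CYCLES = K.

[0] i0&i1  st.MEM/and.ALU  -- dual
[1] i2&i3  add.ALU/beq.BR  -- dual
[2] i4  sll.ALU  -- WAW r2
[3] i5&i6  xor.ALU/bne.BR  -- dual
[4] i7  mul.MUL  -- no-port MUL/MEM
[5] i8&i9  st.MEM/bne.BR  -- dual
[6] i10  st.MEM  -- tail

CYCLES = 7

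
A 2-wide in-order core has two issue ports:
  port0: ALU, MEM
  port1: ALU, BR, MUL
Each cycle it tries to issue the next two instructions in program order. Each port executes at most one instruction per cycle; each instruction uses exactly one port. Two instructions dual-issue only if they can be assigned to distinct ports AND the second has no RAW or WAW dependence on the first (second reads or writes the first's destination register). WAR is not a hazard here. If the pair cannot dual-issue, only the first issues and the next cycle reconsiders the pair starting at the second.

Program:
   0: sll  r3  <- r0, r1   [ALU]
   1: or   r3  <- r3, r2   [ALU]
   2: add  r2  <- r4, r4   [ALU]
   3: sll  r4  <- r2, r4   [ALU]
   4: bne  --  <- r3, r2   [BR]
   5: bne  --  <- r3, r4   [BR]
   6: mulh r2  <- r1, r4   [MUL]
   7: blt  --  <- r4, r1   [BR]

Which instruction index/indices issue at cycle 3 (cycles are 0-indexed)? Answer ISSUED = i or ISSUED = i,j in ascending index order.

ISSUED = 5

[0] i0  sll  -- RAW+WAW r3
[1] i1&i2  or add  -- 2-wide
[2] i3&i4  sll bne  -- 2-wide
[3] i5  bne  -- no-port BR/MUL
[4] i6  mulh  -- no-port MUL/BR
[5] i7  blt  -- tail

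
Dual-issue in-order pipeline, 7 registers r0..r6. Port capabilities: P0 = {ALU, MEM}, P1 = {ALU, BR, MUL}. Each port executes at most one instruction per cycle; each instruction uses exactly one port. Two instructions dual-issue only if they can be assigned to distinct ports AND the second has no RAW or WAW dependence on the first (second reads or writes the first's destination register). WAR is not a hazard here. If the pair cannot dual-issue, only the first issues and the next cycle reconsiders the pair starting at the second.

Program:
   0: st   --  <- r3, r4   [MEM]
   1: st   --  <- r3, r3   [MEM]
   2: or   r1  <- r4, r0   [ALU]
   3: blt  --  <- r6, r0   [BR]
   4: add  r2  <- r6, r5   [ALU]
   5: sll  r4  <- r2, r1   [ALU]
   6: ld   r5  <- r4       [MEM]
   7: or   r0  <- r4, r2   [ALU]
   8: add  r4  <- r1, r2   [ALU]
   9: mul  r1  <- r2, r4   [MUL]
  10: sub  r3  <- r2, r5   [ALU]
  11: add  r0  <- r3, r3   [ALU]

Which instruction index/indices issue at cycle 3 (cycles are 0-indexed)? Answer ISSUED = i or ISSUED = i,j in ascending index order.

#0 head=0: st i0 no-port MEM/MEM
#1 head=1: st;or i1/i2 pair
#2 head=3: blt;add i3/i4 pair
#3 head=5: sll i5 RAW r4
#4 head=6: ld;or i6/i7 pair
#5 head=8: add i8 RAW r4
#6 head=9: mul;sub i9/i10 pair
#7 head=11: add i11 tail

ISSUED = 5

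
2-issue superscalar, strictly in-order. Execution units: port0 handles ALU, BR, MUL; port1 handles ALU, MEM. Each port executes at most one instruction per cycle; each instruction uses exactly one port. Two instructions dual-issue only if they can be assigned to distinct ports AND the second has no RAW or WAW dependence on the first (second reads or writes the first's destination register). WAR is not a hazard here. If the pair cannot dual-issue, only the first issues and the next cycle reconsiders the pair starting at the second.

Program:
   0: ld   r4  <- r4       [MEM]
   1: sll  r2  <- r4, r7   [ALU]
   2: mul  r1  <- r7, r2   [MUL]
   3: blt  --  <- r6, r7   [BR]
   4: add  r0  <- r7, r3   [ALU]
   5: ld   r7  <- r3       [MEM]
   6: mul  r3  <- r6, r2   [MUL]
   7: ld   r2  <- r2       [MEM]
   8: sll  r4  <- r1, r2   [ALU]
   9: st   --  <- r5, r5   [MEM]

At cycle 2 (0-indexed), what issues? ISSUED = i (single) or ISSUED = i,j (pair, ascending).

#0 head=0: ld i0 RAW r4
#1 head=1: sll i1 RAW r2
#2 head=2: mul i2 no-port MUL/BR
#3 head=3: blt+add i3/i4 pair
#4 head=5: ld+mul i5/i6 pair
#5 head=7: ld i7 RAW r2
#6 head=8: sll+st i8/i9 pair

ISSUED = 2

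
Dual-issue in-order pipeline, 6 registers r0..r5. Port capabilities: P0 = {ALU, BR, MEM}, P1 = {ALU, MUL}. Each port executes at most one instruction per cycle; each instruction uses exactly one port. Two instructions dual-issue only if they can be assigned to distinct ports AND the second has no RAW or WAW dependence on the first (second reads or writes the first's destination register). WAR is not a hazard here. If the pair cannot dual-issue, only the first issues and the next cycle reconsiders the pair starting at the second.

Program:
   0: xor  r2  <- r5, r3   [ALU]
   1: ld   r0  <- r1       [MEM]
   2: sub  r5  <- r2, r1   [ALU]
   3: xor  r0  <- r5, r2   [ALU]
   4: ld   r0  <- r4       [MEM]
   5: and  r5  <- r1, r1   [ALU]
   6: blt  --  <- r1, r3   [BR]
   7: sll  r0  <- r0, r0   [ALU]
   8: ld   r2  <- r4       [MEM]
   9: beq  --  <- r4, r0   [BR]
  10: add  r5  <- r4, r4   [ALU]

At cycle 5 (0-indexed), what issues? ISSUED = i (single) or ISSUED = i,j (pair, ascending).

ISSUED = 8

0. xor/ld @i0/i1  | dual
1. sub @i2  | RAW r5
2. xor @i3  | WAW r0
3. ld/and @i4/i5  | dual
4. blt/sll @i6/i7  | dual
5. ld @i8  | no-port MEM/BR
6. beq/add @i9/i10  | dual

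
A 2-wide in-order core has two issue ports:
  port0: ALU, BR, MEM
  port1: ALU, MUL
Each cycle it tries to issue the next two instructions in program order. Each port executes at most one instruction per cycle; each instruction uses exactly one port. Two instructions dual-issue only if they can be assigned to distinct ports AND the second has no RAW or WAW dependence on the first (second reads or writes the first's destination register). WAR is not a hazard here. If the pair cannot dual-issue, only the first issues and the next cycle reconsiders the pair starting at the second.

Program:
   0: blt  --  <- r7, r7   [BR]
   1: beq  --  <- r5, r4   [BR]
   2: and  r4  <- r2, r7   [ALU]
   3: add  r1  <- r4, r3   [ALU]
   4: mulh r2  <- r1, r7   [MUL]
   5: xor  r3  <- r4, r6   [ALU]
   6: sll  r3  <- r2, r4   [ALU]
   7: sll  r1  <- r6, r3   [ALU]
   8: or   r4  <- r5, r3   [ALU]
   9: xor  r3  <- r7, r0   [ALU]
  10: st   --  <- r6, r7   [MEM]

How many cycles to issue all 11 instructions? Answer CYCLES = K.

c0: i0 blt.BR  no-port BR/BR
c1: i1/i2 beq.BR and.ALU  dual
c2: i3 add.ALU  RAW r1
c3: i4/i5 mulh.MUL xor.ALU  dual
c4: i6 sll.ALU  RAW r3
c5: i7/i8 sll.ALU or.ALU  dual
c6: i9/i10 xor.ALU st.MEM  dual

CYCLES = 7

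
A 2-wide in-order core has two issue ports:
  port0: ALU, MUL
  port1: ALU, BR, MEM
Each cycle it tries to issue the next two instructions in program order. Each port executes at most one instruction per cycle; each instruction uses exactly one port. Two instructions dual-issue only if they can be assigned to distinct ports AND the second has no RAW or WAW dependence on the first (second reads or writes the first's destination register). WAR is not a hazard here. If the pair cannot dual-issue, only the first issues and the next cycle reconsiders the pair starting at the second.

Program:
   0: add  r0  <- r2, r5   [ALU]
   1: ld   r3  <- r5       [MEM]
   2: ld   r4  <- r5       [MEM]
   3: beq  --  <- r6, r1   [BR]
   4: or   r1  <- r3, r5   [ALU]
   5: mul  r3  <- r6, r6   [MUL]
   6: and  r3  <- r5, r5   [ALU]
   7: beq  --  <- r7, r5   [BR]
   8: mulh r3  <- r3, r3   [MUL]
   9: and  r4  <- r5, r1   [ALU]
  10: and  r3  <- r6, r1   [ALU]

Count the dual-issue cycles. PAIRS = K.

0. add ld @i0&i1  | dual
1. ld @i2  | no-port MEM/BR
2. beq or @i3&i4  | dual
3. mul @i5  | WAW r3
4. and beq @i6&i7  | dual
5. mulh and @i8&i9  | dual
6. and @i10  | tail

PAIRS = 4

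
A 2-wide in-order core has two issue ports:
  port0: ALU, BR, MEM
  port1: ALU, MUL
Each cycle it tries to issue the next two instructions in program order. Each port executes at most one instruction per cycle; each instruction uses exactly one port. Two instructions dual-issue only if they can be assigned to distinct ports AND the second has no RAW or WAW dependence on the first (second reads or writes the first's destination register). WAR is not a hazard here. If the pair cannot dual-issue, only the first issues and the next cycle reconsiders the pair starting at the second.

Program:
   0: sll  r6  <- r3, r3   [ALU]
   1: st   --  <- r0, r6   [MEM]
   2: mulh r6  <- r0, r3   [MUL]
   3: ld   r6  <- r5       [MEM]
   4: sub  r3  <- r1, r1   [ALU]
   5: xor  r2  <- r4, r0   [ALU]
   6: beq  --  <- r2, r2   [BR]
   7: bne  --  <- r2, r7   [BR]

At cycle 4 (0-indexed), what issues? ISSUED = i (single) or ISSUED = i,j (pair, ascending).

c0: i0 sll.ALU  RAW r6
c1: i1+i2 st.MEM mulh.MUL  pair
c2: i3+i4 ld.MEM sub.ALU  pair
c3: i5 xor.ALU  RAW r2
c4: i6 beq.BR  no-port BR/BR
c5: i7 bne.BR  tail

ISSUED = 6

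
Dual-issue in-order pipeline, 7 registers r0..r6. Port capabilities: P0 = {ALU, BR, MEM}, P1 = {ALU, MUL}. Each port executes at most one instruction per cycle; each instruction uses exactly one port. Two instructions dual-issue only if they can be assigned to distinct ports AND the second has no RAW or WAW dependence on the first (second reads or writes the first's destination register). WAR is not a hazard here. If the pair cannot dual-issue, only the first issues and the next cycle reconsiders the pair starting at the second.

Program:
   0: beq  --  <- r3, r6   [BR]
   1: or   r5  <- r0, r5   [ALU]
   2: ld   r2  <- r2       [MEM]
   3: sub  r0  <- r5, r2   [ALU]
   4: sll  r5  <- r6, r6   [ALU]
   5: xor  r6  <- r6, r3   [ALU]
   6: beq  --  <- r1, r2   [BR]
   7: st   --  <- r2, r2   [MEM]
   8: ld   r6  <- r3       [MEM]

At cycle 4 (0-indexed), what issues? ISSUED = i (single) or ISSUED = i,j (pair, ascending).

ISSUED = 7

t=0 i0,i1:beq.BR or.ALU ; pair
t=1 i2:ld.MEM ; RAW r2
t=2 i3,i4:sub.ALU sll.ALU ; pair
t=3 i5,i6:xor.ALU beq.BR ; pair
t=4 i7:st.MEM ; no-port MEM/MEM
t=5 i8:ld.MEM ; tail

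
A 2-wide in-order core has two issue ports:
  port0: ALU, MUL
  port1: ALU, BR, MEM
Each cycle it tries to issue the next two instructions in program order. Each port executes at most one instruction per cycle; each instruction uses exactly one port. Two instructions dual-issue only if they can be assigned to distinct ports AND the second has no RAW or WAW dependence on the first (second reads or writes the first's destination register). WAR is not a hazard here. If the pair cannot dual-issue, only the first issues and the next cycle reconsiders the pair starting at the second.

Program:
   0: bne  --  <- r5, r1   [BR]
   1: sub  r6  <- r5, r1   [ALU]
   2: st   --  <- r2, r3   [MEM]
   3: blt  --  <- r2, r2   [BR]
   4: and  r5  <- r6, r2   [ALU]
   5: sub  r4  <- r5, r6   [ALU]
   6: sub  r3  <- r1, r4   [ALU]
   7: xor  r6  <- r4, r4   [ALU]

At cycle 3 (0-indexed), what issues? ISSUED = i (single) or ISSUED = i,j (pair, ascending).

ISSUED = 5

c0: i0&i1 bne;sub  pair
c1: i2 st  no-port MEM/BR
c2: i3&i4 blt;and  pair
c3: i5 sub  RAW r4
c4: i6&i7 sub;xor  pair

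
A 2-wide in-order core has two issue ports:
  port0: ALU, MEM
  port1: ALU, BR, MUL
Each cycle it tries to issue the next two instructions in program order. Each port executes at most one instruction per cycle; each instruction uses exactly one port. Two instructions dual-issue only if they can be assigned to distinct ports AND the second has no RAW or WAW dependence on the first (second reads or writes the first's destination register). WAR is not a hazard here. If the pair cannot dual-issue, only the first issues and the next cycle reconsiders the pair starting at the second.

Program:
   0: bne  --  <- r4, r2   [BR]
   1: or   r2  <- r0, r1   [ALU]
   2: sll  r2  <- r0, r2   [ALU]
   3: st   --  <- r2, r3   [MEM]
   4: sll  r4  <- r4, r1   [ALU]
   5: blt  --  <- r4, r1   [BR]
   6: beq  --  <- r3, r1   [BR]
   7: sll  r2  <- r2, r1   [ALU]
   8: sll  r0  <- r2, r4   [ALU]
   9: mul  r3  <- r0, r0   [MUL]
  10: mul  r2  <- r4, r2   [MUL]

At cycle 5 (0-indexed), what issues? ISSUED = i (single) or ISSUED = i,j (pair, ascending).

ISSUED = 8

  cy0 -> i0,i1 (bne.BR;or.ALU) dual
  cy1 -> i2 (sll.ALU) RAW r2
  cy2 -> i3,i4 (st.MEM;sll.ALU) dual
  cy3 -> i5 (blt.BR) no-port BR/BR
  cy4 -> i6,i7 (beq.BR;sll.ALU) dual
  cy5 -> i8 (sll.ALU) RAW r0
  cy6 -> i9 (mul.MUL) no-port MUL/MUL
  cy7 -> i10 (mul.MUL) tail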